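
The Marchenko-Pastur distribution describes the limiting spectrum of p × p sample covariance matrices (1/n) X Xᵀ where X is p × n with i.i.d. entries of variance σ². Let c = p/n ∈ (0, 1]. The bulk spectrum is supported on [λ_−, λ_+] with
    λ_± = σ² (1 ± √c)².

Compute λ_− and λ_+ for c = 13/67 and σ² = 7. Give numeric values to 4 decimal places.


c = 13/67 = 0.194030; √c = 0.440488.
λ_− = σ² (1 − √c)² = 7 · (1 − 0.440488)² = 7 · (0.559512)² = 2.191374.
λ_+ = σ² (1 + √c)² = 7 · (1 + 0.440488)² = 7 · (1.440488)² = 14.525044.

Rounded to 4 decimal places: λ_− ≈ 2.1914, λ_+ ≈ 14.5250.


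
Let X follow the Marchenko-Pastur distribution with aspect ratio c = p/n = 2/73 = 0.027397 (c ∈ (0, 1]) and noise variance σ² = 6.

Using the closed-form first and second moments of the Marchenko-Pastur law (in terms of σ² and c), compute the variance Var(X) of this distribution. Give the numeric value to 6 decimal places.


Recall the MP moments m_1 = E[X] = σ² and m_2 = E[X²] = σ⁴ (1 + c).
m_1 = E[X] = σ² = 6, so m_1² = 36.
m_2 = E[X²] = σ⁴ (1 + c) = 36 · (1 + 0.027397) = 36 · 1.027397 = 36.986301.
(Note m_2 − m_1² simplifies to c · σ⁴ = 0.027397 · 36.)

Var(X) = m_2 − m_1² = 36.986301 − 36 = 0.986301.


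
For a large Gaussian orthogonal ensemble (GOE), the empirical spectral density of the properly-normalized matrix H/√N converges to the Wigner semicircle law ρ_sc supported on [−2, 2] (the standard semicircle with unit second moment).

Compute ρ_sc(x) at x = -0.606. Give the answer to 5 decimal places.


ρ_sc(x) = (1/(2π)) √(4 − x²). With x = -0.606:
  4 − x² = 4 − (-0.606)² = 4 − 0.367236 = 3.632764.
  √(4 − x²) = 1.905981.
  1/(2π) = 0.159155.
  ρ_sc(-0.606) = 0.159155 · 1.905981 = 0.303346.

Rounded to 5 decimal places: ρ_sc(-0.606) ≈ 0.30335.


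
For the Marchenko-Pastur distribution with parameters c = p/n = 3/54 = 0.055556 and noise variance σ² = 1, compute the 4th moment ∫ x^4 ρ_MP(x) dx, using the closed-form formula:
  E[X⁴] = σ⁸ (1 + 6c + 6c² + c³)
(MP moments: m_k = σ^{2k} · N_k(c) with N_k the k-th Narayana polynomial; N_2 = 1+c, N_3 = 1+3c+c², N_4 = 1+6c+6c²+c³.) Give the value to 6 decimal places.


E[X⁴] = σ⁸ (1 + 6c + 6c² + c³) (fourth MP moment). With σ² = 1 (so σ⁸ = 1) and c = 3/54 = 0.055556: E[X⁴] = 1 · (1 + 6·0.055556 + 6·(0.055556)² + (0.055556)³) = 1 · 1.352023.

So E[X^4] = 1.352023.


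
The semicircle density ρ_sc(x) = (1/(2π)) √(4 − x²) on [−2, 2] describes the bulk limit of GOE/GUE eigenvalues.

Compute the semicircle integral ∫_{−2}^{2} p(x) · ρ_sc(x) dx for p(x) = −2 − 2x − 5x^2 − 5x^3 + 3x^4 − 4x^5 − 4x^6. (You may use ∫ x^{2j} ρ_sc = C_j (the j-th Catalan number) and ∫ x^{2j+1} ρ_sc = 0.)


Write p(x) = Σ a_i x^i, split into monomials and integrate each against ρ_sc separately.
Using ∫ x^{2j} ρ_sc = C_j = (1/(j+1)) C(2j, j) (Catalan numbers) and ∫ x^{2j+1} ρ_sc = 0 (odd monomials vanish by symmetry):
  i = 0 (even): a_0 · C_{0} = -2 · 1 = -2
  i = 1 (odd): ∫ x^1 ρ_sc = 0 (vanishes)
  i = 2 (even): a_2 · C_{1} = -5 · 1 = -5
  i = 3 (odd): ∫ x^3 ρ_sc = 0 (vanishes)
  i = 4 (even): a_4 · C_{2} = 3 · 2 = 6
  i = 5 (odd): ∫ x^5 ρ_sc = 0 (vanishes)
  i = 6 (even): a_6 · C_{3} = -4 · 5 = -20

Summing the contributions: ∫_{−2}^{2} p(x) ρ_sc(x) dx = (-2) + (-5) + 6 + (-20) = -21.


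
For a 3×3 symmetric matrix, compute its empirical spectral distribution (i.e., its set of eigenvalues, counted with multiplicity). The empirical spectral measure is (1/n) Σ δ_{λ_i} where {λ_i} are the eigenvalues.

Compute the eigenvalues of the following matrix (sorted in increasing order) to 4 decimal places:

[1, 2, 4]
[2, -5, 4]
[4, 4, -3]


Since M is real symmetric, all three eigenvalues are real; they are the roots of det(λI − M) = λ³ − (tr M) λ² + s λ − det M, where s is the sum of the principal 2×2 minors.
tr M = 1 + (-5) + (-3) = -7.
s = (1·(-5) − 2²) + (1·(-3) − 4²) + ((-5)·(-3) − 4²) = -9 + (-19) + (-1) = -29.
det M (expand along row 1) = 1·(-1) − 2·(-22) + 4·28 = 155.
Characteristic polynomial: λ³ + 7λ² − 29λ − 155 = 0.
Substitute λ = y + (tr M)/3 = y − 2.333333 to remove the quadratic term: y³ + p·y + q = 0 with p = s − (tr M)²/3 = -45.333333 and q = −2(tr M)³/27 + (tr M)·s/3 − det M = -61.925926.
Three real roots ⇒ use the trigonometric (Viète) form: r = 2√(−p/3) = 7.774603, φ = arccos(3q/(p·r)) = arccos(0.527106) = 1.015605 rad.
y_k = r·cos(φ/3 − 2πk/3) for k = 0, 1, 2 gives y = 7.333333, -1.430599, -5.902735.
λ_k = y_k − 2.333333 gives λ = 5.0000, -3.7639, -8.2361 (check: the sum is -7.0000 = tr M).

Eigenvalues sorted in increasing order: [-8.2361, -3.7639, 5.0000].


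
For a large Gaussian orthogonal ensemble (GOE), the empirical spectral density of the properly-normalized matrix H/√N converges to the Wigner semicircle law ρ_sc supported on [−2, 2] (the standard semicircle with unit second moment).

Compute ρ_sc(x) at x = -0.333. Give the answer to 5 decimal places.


ρ_sc(x) = (1/(2π)) √(4 − x²). With x = -0.333:
  4 − x² = 4 − (-0.333)² = 4 − 0.110889 = 3.889111.
  √(4 − x²) = 1.972083.
  1/(2π) = 0.159155.
  ρ_sc(-0.333) = 0.159155 · 1.972083 = 0.313867.

Rounded to 5 decimal places: ρ_sc(-0.333) ≈ 0.31387.


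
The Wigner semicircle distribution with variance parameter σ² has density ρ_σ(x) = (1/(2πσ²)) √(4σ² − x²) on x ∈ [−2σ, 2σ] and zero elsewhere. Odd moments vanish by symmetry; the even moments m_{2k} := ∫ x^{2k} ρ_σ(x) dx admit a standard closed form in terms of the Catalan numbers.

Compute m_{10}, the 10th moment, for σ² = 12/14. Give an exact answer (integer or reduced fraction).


By the scaled semicircle moment identity, m_{2k} = σ^{2k} · C_k with k = 5.
C_5 = (1/(k+1)) · C(2k, k) = (1/6) · C(10, 5) = (1/6) · 252 = 42.
σ^{2k} = (σ²)^k = (12/14)^5 = 7776/16807.

Therefore m_{10} = σ^{10} · C_5 = (7776/16807) · 42 = 46656/2401.


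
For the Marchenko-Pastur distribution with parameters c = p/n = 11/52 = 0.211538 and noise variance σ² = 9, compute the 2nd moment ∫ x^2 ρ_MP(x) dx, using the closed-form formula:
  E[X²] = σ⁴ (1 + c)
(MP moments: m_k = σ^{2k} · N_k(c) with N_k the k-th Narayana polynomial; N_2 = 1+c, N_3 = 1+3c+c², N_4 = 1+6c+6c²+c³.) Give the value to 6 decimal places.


E[X²] = σ⁴ (1 + c) (second MP moment). With σ² = 9 (so σ⁴ = 81) and c = 11/52 = 0.211538: E[X²] = 81 · (1 + 0.211538) = 81 · 1.211538.

So E[X^2] = 98.134615.


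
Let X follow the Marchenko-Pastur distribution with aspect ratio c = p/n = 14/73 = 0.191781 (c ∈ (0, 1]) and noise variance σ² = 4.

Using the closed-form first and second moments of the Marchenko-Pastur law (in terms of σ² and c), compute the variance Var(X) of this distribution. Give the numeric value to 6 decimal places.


Recall the MP moments m_1 = E[X] = σ² and m_2 = E[X²] = σ⁴ (1 + c).
m_1 = E[X] = σ² = 4, so m_1² = 16.
m_2 = E[X²] = σ⁴ (1 + c) = 16 · (1 + 0.191781) = 16 · 1.191781 = 19.068493.
(Note m_2 − m_1² simplifies to c · σ⁴ = 0.191781 · 16.)

Var(X) = m_2 − m_1² = 19.068493 − 16 = 3.068493.


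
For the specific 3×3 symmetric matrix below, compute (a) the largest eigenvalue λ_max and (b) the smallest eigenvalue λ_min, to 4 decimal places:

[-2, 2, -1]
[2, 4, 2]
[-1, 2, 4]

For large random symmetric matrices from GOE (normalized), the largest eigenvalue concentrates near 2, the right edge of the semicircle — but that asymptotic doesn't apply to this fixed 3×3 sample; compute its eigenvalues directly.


Since M is real symmetric, all three eigenvalues are real; they are the roots of det(λI − M) = λ³ − (tr M) λ² + s λ − det M, where s is the sum of the principal 2×2 minors.
tr M = -2 + 4 + 4 = 6.
s = ((-2)·4 − 2²) + ((-2)·4 − (-1)²) + (4·4 − 2²) = -12 + (-9) + 12 = -9.
det M (expand along row 1) = (-2)·12 − 2·10 + (-1)·8 = -52.
Characteristic polynomial: λ³ − 6λ² − 9λ + 52 = 0.
Substitute λ = y + (tr M)/3 = y + 2.000000 to remove the quadratic term: y³ + p·y + q = 0 with p = s − (tr M)²/3 = -21.000000 and q = −2(tr M)³/27 + (tr M)·s/3 − det M = 18.000000.
Three real roots ⇒ use the trigonometric (Viète) form: r = 2√(−p/3) = 5.291503, φ = arccos(3q/(p·r)) = arccos(-0.485954) = 2.078251 rad.
y_k = r·cos(φ/3 − 2πk/3) for k = 0, 1, 2 gives y = 4.071771, 0.890804, -4.962575.
λ_k = y_k + 2.000000 gives λ = 6.0718, 2.8908, -2.9626 (check: the sum is 6.0000 = tr M).

Hence λ_max = 6.0718 and λ_min = -2.9626.


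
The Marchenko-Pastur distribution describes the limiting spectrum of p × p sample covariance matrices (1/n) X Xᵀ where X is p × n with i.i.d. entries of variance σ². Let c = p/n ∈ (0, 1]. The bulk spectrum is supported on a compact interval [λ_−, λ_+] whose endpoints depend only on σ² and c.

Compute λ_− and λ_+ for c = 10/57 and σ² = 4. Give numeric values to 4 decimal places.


c = 10/57 = 0.175439; √c = 0.418854.
λ_− = σ² (1 − √c)² = 4 · (1 − 0.418854)² = 4 · (0.581146)² = 1.350923.
λ_+ = σ² (1 + √c)² = 4 · (1 + 0.418854)² = 4 · (1.418854)² = 8.052586.

Rounded to 4 decimal places: λ_− ≈ 1.3509, λ_+ ≈ 8.0526.


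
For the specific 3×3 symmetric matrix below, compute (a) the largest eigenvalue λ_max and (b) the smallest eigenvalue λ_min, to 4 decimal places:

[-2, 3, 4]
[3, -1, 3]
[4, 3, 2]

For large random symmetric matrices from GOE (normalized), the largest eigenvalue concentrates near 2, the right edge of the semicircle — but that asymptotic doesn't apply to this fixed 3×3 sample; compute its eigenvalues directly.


Since M is real symmetric, all three eigenvalues are real; they are the roots of det(λI − M) = λ³ − (tr M) λ² + s λ − det M, where s is the sum of the principal 2×2 minors.
tr M = -2 + (-1) + 2 = -1.
s = ((-2)·(-1) − 3²) + ((-2)·2 − 4²) + ((-1)·2 − 3²) = -7 + (-20) + (-11) = -38.
det M (expand along row 1) = (-2)·(-11) − 3·(-6) + 4·13 = 92.
Characteristic polynomial: λ³ + λ² − 38λ − 92 = 0.
Substitute λ = y + (tr M)/3 = y − 0.333333 to remove the quadratic term: y³ + p·y + q = 0 with p = s − (tr M)²/3 = -38.333333 and q = −2(tr M)³/27 + (tr M)·s/3 − det M = -79.259259.
Three real roots ⇒ use the trigonometric (Viète) form: r = 2√(−p/3) = 7.149204, φ = arccos(3q/(p·r)) = arccos(0.867635) = 0.520371 rad.
y_k = r·cos(φ/3 − 2πk/3) for k = 0, 1, 2 gives y = 7.041923, -2.452399, -4.589524.
λ_k = y_k − 0.333333 gives λ = 6.7086, -2.7857, -4.9229 (check: the sum is -1.0000 = tr M).

Hence λ_max = 6.7086 and λ_min = -4.9229.


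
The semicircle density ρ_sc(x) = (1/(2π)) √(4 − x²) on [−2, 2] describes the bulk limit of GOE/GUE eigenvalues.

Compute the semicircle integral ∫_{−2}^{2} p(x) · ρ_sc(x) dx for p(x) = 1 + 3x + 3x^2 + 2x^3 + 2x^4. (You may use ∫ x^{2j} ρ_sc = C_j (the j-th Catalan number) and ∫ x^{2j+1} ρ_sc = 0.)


Write p(x) = Σ a_i x^i, split into monomials and integrate each against ρ_sc separately.
Using ∫ x^{2j} ρ_sc = C_j = (1/(j+1)) C(2j, j) (Catalan numbers) and ∫ x^{2j+1} ρ_sc = 0 (odd monomials vanish by symmetry):
  i = 0 (even): a_0 · C_{0} = 1 · 1 = 1
  i = 1 (odd): ∫ x^1 ρ_sc = 0 (vanishes)
  i = 2 (even): a_2 · C_{1} = 3 · 1 = 3
  i = 3 (odd): ∫ x^3 ρ_sc = 0 (vanishes)
  i = 4 (even): a_4 · C_{2} = 2 · 2 = 4

Summing the contributions: ∫_{−2}^{2} p(x) ρ_sc(x) dx = 1 + 3 + 4 = 8.


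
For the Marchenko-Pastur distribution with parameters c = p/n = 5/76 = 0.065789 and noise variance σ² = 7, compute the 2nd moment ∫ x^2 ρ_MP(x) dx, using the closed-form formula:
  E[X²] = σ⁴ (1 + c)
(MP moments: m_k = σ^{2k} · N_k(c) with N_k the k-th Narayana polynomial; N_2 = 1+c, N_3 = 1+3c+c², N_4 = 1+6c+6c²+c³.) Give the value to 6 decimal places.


E[X²] = σ⁴ (1 + c) (second MP moment). With σ² = 7 (so σ⁴ = 49) and c = 5/76 = 0.065789: E[X²] = 49 · (1 + 0.065789) = 49 · 1.065789.

So E[X^2] = 52.223684.


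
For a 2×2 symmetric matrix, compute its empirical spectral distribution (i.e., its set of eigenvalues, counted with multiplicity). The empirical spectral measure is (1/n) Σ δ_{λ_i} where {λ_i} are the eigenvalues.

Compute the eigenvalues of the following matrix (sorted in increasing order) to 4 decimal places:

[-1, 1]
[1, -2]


Since M is real symmetric, both eigenvalues are real; they are the roots of det(λI − M) = λ² − (tr M) λ + det M.
tr M = -1 + (-2) = -3.
det M = (-1)·(-2) − 1² = 2 − 1 = 1.
Characteristic polynomial: λ² + 3λ + 1 = 0.
Discriminant Δ = (tr M)² − 4·det M = 9 − 4 = 5; √Δ = 2.236068.
λ = (tr M ± √Δ)/2 = (-3 ± 2.236068)/2, giving (tr M − √Δ)/2 = -2.6180 and (tr M + √Δ)/2 = -0.3820.

Eigenvalues sorted in increasing order: [-2.6180, -0.3820].


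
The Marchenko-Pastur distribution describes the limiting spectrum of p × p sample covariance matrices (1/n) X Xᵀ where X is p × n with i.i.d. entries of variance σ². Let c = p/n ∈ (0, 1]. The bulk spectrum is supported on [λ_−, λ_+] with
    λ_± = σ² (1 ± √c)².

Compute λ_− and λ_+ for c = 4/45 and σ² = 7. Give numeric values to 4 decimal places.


c = 4/45 = 0.088889; √c = 0.298142.
λ_− = σ² (1 − √c)² = 7 · (1 − 0.298142)² = 7 · (0.701858)² = 3.448229.
λ_+ = σ² (1 + √c)² = 7 · (1 + 0.298142)² = 7 · (1.298142)² = 11.796216.

Rounded to 4 decimal places: λ_− ≈ 3.4482, λ_+ ≈ 11.7962.


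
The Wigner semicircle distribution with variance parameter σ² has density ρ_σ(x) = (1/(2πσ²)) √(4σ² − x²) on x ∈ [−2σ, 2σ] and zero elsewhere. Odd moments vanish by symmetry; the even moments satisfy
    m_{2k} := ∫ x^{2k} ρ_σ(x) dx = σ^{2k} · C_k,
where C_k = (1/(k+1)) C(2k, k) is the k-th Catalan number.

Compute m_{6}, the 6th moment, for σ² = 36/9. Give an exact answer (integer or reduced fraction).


By the scaled semicircle moment identity, m_{2k} = σ^{2k} · C_k with k = 3.
C_3 = (1/(k+1)) · C(2k, k) = (1/4) · C(6, 3) = (1/4) · 20 = 5.
σ^{2k} = (σ²)^k = (36/9)^3 = 64.

Therefore m_{6} = σ^{6} · C_3 = 64 · 5 = 320.


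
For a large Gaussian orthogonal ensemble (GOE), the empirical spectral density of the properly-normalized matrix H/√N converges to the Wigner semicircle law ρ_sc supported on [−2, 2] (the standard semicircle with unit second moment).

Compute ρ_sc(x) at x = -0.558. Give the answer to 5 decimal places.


ρ_sc(x) = (1/(2π)) √(4 − x²). With x = -0.558:
  4 − x² = 4 − (-0.558)² = 4 − 0.311364 = 3.688636.
  √(4 − x²) = 1.920582.
  1/(2π) = 0.159155.
  ρ_sc(-0.558) = 0.159155 · 1.920582 = 0.305670.

Rounded to 5 decimal places: ρ_sc(-0.558) ≈ 0.30567.


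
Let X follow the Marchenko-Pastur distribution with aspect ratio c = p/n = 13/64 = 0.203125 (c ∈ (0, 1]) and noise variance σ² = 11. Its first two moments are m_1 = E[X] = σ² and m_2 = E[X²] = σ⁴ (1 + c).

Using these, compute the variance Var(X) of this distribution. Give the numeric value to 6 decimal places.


m_1 = E[X] = σ² = 11, so m_1² = 121.
m_2 = E[X²] = σ⁴ (1 + c) = 121 · (1 + 0.203125) = 121 · 1.203125 = 145.578125.
(Note m_2 − m_1² simplifies to c · σ⁴ = 0.203125 · 121.)

Var(X) = m_2 − m_1² = 145.578125 − 121 = 24.578125.


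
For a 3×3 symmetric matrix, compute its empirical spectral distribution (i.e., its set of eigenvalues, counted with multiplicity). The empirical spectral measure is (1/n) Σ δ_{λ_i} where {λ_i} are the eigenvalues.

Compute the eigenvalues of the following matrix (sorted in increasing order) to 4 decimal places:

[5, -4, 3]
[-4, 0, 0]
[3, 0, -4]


Since M is real symmetric, all three eigenvalues are real; they are the roots of det(λI − M) = λ³ − (tr M) λ² + s λ − det M, where s is the sum of the principal 2×2 minors.
tr M = 5 + 0 + (-4) = 1.
s = (5·0 − (-4)²) + (5·(-4) − 3²) + (0·(-4) − 0²) = -16 + (-29) + 0 = -45.
det M (expand along row 1) = 5·0 − (-4)·16 + 3·0 = 64.
Characteristic polynomial: λ³ − λ² − 45λ − 64 = 0.
Substitute λ = y + (tr M)/3 = y + 0.333333 to remove the quadratic term: y³ + p·y + q = 0 with p = s − (tr M)²/3 = -45.333333 and q = −2(tr M)³/27 + (tr M)·s/3 − det M = -79.074074.
Three real roots ⇒ use the trigonometric (Viète) form: r = 2√(−p/3) = 7.774603, φ = arccos(3q/(p·r)) = arccos(0.673069) = 0.832446 rad.
y_k = r·cos(φ/3 − 2πk/3) for k = 0, 1, 2 gives y = 7.477211, -1.894201, -5.583009.
λ_k = y_k + 0.333333 gives λ = 7.8105, -1.5609, -5.2497 (check: the sum is 1.0000 = tr M).

Eigenvalues sorted in increasing order: [-5.2497, -1.5609, 7.8105].


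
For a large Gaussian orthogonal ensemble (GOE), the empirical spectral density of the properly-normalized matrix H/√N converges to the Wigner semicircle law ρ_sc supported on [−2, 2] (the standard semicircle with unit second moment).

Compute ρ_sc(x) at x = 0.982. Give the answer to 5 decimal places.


ρ_sc(x) = (1/(2π)) √(4 − x²). With x = 0.982:
  4 − x² = 4 − (0.982)² = 4 − 0.964324 = 3.035676.
  √(4 − x²) = 1.742319.
  1/(2π) = 0.159155.
  ρ_sc(0.982) = 0.159155 · 1.742319 = 0.277299.

Rounded to 5 decimal places: ρ_sc(0.982) ≈ 0.27730.


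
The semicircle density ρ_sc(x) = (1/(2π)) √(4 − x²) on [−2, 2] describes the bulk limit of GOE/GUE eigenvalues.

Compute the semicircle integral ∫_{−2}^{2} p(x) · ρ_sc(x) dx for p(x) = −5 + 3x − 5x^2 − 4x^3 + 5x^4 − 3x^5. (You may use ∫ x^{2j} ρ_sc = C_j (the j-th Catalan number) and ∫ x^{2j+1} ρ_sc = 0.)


Write p(x) = Σ a_i x^i, split into monomials and integrate each against ρ_sc separately.
Using ∫ x^{2j} ρ_sc = C_j = (1/(j+1)) C(2j, j) (Catalan numbers) and ∫ x^{2j+1} ρ_sc = 0 (odd monomials vanish by symmetry):
  i = 0 (even): a_0 · C_{0} = -5 · 1 = -5
  i = 1 (odd): ∫ x^1 ρ_sc = 0 (vanishes)
  i = 2 (even): a_2 · C_{1} = -5 · 1 = -5
  i = 3 (odd): ∫ x^3 ρ_sc = 0 (vanishes)
  i = 4 (even): a_4 · C_{2} = 5 · 2 = 10
  i = 5 (odd): ∫ x^5 ρ_sc = 0 (vanishes)

Summing the contributions: ∫_{−2}^{2} p(x) ρ_sc(x) dx = (-5) + (-5) + 10 = 0.


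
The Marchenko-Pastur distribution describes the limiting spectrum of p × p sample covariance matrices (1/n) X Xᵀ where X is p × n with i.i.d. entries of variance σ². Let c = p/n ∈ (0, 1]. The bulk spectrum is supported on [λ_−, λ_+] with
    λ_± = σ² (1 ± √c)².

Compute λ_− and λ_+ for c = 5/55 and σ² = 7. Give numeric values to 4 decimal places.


c = 5/55 = 0.090909; √c = 0.301511.
λ_− = σ² (1 − √c)² = 7 · (1 − 0.301511)² = 7 · (0.698489)² = 3.415205.
λ_+ = σ² (1 + √c)² = 7 · (1 + 0.301511)² = 7 · (1.301511)² = 11.857522.

Rounded to 4 decimal places: λ_− ≈ 3.4152, λ_+ ≈ 11.8575.


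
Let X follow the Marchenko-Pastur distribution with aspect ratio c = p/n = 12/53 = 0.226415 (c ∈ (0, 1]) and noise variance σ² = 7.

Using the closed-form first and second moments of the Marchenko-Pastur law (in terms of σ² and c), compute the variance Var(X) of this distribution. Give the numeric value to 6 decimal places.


Recall the MP moments m_1 = E[X] = σ² and m_2 = E[X²] = σ⁴ (1 + c).
m_1 = E[X] = σ² = 7, so m_1² = 49.
m_2 = E[X²] = σ⁴ (1 + c) = 49 · (1 + 0.226415) = 49 · 1.226415 = 60.094340.
(Note m_2 − m_1² simplifies to c · σ⁴ = 0.226415 · 49.)

Var(X) = m_2 − m_1² = 60.094340 − 49 = 11.094340.


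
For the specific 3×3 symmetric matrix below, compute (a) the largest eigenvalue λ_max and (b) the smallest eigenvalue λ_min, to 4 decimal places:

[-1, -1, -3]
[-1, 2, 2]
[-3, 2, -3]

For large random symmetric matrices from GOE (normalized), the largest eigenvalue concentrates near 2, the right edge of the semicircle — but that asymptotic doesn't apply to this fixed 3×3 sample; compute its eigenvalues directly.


Since M is real symmetric, all three eigenvalues are real; they are the roots of det(λI − M) = λ³ − (tr M) λ² + s λ − det M, where s is the sum of the principal 2×2 minors.
tr M = -1 + 2 + (-3) = -2.
s = ((-1)·2 − (-1)²) + ((-1)·(-3) − (-3)²) + (2·(-3) − 2²) = -3 + (-6) + (-10) = -19.
det M (expand along row 1) = (-1)·(-10) − (-1)·9 + (-3)·4 = 7.
Characteristic polynomial: λ³ + 2λ² − 19λ − 7 = 0.
Substitute λ = y + (tr M)/3 = y − 0.666667 to remove the quadratic term: y³ + p·y + q = 0 with p = s − (tr M)²/3 = -20.333333 and q = −2(tr M)³/27 + (tr M)·s/3 − det M = 6.259259.
Three real roots ⇒ use the trigonometric (Viète) form: r = 2√(−p/3) = 5.206833, φ = arccos(3q/(p·r)) = arccos(-0.177363) = 1.749102 rad.
y_k = r·cos(φ/3 − 2πk/3) for k = 0, 1, 2 gives y = 4.346644, 0.309287, -4.655931.
λ_k = y_k − 0.666667 gives λ = 3.6800, -0.3574, -5.3226 (check: the sum is -2.0000 = tr M).

Hence λ_max = 3.6800 and λ_min = -5.3226.


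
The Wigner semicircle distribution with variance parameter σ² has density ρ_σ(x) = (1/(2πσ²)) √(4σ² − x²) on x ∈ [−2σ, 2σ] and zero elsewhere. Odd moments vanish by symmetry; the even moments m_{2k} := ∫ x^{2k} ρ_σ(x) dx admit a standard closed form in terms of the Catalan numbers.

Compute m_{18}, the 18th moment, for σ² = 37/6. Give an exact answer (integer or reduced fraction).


By the scaled semicircle moment identity, m_{2k} = σ^{2k} · C_k with k = 9.
C_9 = (1/(k+1)) · C(2k, k) = (1/10) · C(18, 9) = (1/10) · 48620 = 4862.
σ^{2k} = (σ²)^k = (37/6)^9 = 129961739795077/10077696.

Therefore m_{18} = σ^{18} · C_9 = (129961739795077/10077696) · 4862 = 315936989441832187/5038848.


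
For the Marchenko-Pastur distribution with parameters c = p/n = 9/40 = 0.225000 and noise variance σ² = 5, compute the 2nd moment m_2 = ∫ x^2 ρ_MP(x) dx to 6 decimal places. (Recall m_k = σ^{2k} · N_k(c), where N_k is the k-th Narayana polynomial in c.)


E[X²] = σ⁴ (1 + c) (second MP moment). With σ² = 5 (so σ⁴ = 25) and c = 9/40 = 0.225000: E[X²] = 25 · (1 + 0.225000) = 25 · 1.225000.

So E[X^2] = 30.625000.


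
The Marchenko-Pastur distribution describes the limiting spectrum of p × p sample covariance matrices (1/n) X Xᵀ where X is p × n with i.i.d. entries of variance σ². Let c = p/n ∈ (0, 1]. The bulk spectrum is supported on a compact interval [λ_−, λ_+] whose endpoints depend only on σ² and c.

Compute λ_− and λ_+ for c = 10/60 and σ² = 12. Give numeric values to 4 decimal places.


c = 10/60 = 0.166667; √c = 0.408248.
λ_− = σ² (1 − √c)² = 12 · (1 − 0.408248)² = 12 · (0.591752)² = 4.202041.
λ_+ = σ² (1 + √c)² = 12 · (1 + 0.408248)² = 12 · (1.408248)² = 23.797959.

Rounded to 4 decimal places: λ_− ≈ 4.2020, λ_+ ≈ 23.7980.


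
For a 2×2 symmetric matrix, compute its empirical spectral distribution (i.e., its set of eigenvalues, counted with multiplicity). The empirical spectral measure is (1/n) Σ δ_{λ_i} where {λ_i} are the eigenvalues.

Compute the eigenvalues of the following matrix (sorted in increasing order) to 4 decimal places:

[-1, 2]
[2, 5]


Since M is real symmetric, both eigenvalues are real; they are the roots of det(λI − M) = λ² − (tr M) λ + det M.
tr M = -1 + 5 = 4.
det M = (-1)·5 − 2² = -5 − 4 = -9.
Characteristic polynomial: λ² − 4λ − 9 = 0.
Discriminant Δ = (tr M)² − 4·det M = 16 − (-36) = 52; √Δ = 7.211103.
λ = (tr M ± √Δ)/2 = (4 ± 7.211103)/2, giving (tr M − √Δ)/2 = -1.6056 and (tr M + √Δ)/2 = 5.6056.

Eigenvalues sorted in increasing order: [-1.6056, 5.6056].


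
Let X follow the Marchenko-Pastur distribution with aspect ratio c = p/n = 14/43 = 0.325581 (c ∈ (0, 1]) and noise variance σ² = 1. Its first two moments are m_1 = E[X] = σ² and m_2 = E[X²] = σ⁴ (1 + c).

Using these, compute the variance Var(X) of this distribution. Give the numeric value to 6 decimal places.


m_1 = E[X] = σ² = 1, so m_1² = 1.
m_2 = E[X²] = σ⁴ (1 + c) = 1 · (1 + 0.325581) = 1 · 1.325581 = 1.325581.
(Note m_2 − m_1² simplifies to c · σ⁴ = 0.325581 · 1.)

Var(X) = m_2 − m_1² = 1.325581 − 1 = 0.325581.


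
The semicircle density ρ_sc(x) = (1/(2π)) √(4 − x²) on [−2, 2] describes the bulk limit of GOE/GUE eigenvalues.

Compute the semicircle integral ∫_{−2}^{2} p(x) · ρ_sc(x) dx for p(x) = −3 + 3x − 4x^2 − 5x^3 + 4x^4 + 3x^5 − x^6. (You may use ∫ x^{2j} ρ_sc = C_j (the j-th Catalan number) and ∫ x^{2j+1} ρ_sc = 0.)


Write p(x) = Σ a_i x^i, split into monomials and integrate each against ρ_sc separately.
Using ∫ x^{2j} ρ_sc = C_j = (1/(j+1)) C(2j, j) (Catalan numbers) and ∫ x^{2j+1} ρ_sc = 0 (odd monomials vanish by symmetry):
  i = 0 (even): a_0 · C_{0} = -3 · 1 = -3
  i = 1 (odd): ∫ x^1 ρ_sc = 0 (vanishes)
  i = 2 (even): a_2 · C_{1} = -4 · 1 = -4
  i = 3 (odd): ∫ x^3 ρ_sc = 0 (vanishes)
  i = 4 (even): a_4 · C_{2} = 4 · 2 = 8
  i = 5 (odd): ∫ x^5 ρ_sc = 0 (vanishes)
  i = 6 (even): a_6 · C_{3} = -1 · 5 = -5

Summing the contributions: ∫_{−2}^{2} p(x) ρ_sc(x) dx = (-3) + (-4) + 8 + (-5) = -4.


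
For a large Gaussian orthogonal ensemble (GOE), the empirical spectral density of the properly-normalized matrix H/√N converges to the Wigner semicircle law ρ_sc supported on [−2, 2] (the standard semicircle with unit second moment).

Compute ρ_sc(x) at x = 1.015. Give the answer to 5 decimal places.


ρ_sc(x) = (1/(2π)) √(4 − x²). With x = 1.015:
  4 − x² = 4 − (1.015)² = 4 − 1.030225 = 2.969775.
  √(4 − x²) = 1.723304.
  1/(2π) = 0.159155.
  ρ_sc(1.015) = 0.159155 · 1.723304 = 0.274272.

Rounded to 5 decimal places: ρ_sc(1.015) ≈ 0.27427.


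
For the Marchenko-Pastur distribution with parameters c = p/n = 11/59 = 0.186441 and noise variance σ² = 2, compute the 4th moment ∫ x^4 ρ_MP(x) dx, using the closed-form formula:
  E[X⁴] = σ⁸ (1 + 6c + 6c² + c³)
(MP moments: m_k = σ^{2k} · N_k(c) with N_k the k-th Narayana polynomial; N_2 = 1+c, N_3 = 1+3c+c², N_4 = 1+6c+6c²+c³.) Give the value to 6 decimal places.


E[X⁴] = σ⁸ (1 + 6c + 6c² + c³) (fourth MP moment). With σ² = 2 (so σ⁸ = 16) and c = 11/59 = 0.186441: E[X⁴] = 16 · (1 + 6·0.186441 + 6·(0.186441)² + (0.186441)³) = 16 · 2.333686.

So E[X^4] = 37.338968.


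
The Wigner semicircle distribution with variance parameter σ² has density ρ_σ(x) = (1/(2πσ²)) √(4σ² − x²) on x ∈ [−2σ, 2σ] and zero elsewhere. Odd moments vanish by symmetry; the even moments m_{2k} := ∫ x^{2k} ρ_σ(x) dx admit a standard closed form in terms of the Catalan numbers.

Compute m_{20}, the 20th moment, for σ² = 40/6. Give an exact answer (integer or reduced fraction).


By the scaled semicircle moment identity, m_{2k} = σ^{2k} · C_k with k = 10.
C_10 = (1/(k+1)) · C(2k, k) = (1/11) · C(20, 10) = (1/11) · 184756 = 16796.
σ^{2k} = (σ²)^k = (40/6)^10 = 10240000000000/59049.

Therefore m_{20} = σ^{20} · C_10 = (10240000000000/59049) · 16796 = 171991040000000000/59049.


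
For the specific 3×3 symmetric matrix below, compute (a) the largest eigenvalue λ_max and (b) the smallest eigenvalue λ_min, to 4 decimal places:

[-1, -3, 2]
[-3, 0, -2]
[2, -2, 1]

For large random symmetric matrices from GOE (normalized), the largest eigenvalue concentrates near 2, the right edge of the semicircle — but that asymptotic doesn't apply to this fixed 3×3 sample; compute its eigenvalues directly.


Since M is real symmetric, all three eigenvalues are real; they are the roots of det(λI − M) = λ³ − (tr M) λ² + s λ − det M, where s is the sum of the principal 2×2 minors.
tr M = -1 + 0 + 1 = 0.
s = ((-1)·0 − (-3)²) + ((-1)·1 − 2²) + (0·1 − (-2)²) = -9 + (-5) + (-4) = -18.
det M (expand along row 1) = (-1)·(-4) − (-3)·1 + 2·6 = 19.
Characteristic polynomial: λ³ − 18λ − 19 = 0.
Substitute λ = y + (tr M)/3 = y + 0.000000 to remove the quadratic term: y³ + p·y + q = 0 with p = s − (tr M)²/3 = -18.000000 and q = −2(tr M)³/27 + (tr M)·s/3 − det M = -19.000000.
Three real roots ⇒ use the trigonometric (Viète) form: r = 2√(−p/3) = 4.898979, φ = arccos(3q/(p·r)) = arccos(0.646393) = 0.867949 rad.
y_k = r·cos(φ/3 − 2πk/3) for k = 0, 1, 2 gives y = 4.695374, -1.137275, -3.558099.
λ_k = y_k + 0.000000 gives λ = 4.6954, -1.1373, -3.5581 (check: the sum is 0.0000 = tr M).

Hence λ_max = 4.6954 and λ_min = -3.5581.


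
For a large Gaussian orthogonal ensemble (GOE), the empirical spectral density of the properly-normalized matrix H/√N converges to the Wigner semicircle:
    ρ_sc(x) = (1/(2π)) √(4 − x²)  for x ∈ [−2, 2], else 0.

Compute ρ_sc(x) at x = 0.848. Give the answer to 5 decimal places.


ρ_sc(x) = (1/(2π)) √(4 − x²). With x = 0.848:
  4 − x² = 4 − (0.848)² = 4 − 0.719104 = 3.280896.
  √(4 − x²) = 1.811324.
  1/(2π) = 0.159155.
  ρ_sc(0.848) = 0.159155 · 1.811324 = 0.288281.

Rounded to 5 decimal places: ρ_sc(0.848) ≈ 0.28828.


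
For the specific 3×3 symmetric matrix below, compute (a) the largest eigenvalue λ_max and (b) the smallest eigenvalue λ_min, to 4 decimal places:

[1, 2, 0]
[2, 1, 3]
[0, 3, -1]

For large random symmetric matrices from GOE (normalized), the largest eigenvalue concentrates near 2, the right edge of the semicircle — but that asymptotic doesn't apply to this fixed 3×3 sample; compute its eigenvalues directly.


Since M is real symmetric, all three eigenvalues are real; they are the roots of det(λI − M) = λ³ − (tr M) λ² + s λ − det M, where s is the sum of the principal 2×2 minors.
tr M = 1 + 1 + (-1) = 1.
s = (1·1 − 2²) + (1·(-1) − 0²) + (1·(-1) − 3²) = -3 + (-1) + (-10) = -14.
det M (expand along row 1) = 1·(-10) − 2·(-2) + 0·6 = -6.
Characteristic polynomial: λ³ − λ² − 14λ + 6 = 0.
Substitute λ = y + (tr M)/3 = y + 0.333333 to remove the quadratic term: y³ + p·y + q = 0 with p = s − (tr M)²/3 = -14.333333 and q = −2(tr M)³/27 + (tr M)·s/3 − det M = 1.259259.
Three real roots ⇒ use the trigonometric (Viète) form: r = 2√(−p/3) = 4.371626, φ = arccos(3q/(p·r)) = arccos(-0.060290) = 1.631123 rad.
y_k = r·cos(φ/3 − 2πk/3) for k = 0, 1, 2 gives y = 3.741222, 0.087903, -3.829125.
λ_k = y_k + 0.333333 gives λ = 4.0746, 0.4212, -3.4958 (check: the sum is 1.0000 = tr M).

Hence λ_max = 4.0746 and λ_min = -3.4958.


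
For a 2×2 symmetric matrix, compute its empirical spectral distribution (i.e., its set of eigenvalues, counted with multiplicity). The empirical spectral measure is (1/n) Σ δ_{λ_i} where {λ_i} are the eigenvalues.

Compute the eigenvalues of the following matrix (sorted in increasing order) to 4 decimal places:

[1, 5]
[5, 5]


Since M is real symmetric, both eigenvalues are real; they are the roots of det(λI − M) = λ² − (tr M) λ + det M.
tr M = 1 + 5 = 6.
det M = 1·5 − 5² = 5 − 25 = -20.
Characteristic polynomial: λ² − 6λ − 20 = 0.
Discriminant Δ = (tr M)² − 4·det M = 36 − (-80) = 116; √Δ = 10.770330.
λ = (tr M ± √Δ)/2 = (6 ± 10.770330)/2, giving (tr M − √Δ)/2 = -2.3852 and (tr M + √Δ)/2 = 8.3852.

Eigenvalues sorted in increasing order: [-2.3852, 8.3852].


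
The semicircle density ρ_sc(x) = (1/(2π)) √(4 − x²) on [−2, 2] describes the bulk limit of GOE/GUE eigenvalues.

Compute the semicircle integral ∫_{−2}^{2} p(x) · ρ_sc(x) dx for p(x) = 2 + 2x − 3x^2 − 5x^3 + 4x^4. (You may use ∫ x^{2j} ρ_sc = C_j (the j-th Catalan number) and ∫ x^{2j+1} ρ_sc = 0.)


Write p(x) = Σ a_i x^i, split into monomials and integrate each against ρ_sc separately.
Using ∫ x^{2j} ρ_sc = C_j = (1/(j+1)) C(2j, j) (Catalan numbers) and ∫ x^{2j+1} ρ_sc = 0 (odd monomials vanish by symmetry):
  i = 0 (even): a_0 · C_{0} = 2 · 1 = 2
  i = 1 (odd): ∫ x^1 ρ_sc = 0 (vanishes)
  i = 2 (even): a_2 · C_{1} = -3 · 1 = -3
  i = 3 (odd): ∫ x^3 ρ_sc = 0 (vanishes)
  i = 4 (even): a_4 · C_{2} = 4 · 2 = 8

Summing the contributions: ∫_{−2}^{2} p(x) ρ_sc(x) dx = 2 + (-3) + 8 = 7.


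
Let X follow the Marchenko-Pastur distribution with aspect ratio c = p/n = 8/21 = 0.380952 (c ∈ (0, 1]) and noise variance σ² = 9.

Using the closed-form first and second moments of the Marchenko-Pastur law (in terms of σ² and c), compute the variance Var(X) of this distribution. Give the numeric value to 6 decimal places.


Recall the MP moments m_1 = E[X] = σ² and m_2 = E[X²] = σ⁴ (1 + c).
m_1 = E[X] = σ² = 9, so m_1² = 81.
m_2 = E[X²] = σ⁴ (1 + c) = 81 · (1 + 0.380952) = 81 · 1.380952 = 111.857143.
(Note m_2 − m_1² simplifies to c · σ⁴ = 0.380952 · 81.)

Var(X) = m_2 − m_1² = 111.857143 − 81 = 30.857143.


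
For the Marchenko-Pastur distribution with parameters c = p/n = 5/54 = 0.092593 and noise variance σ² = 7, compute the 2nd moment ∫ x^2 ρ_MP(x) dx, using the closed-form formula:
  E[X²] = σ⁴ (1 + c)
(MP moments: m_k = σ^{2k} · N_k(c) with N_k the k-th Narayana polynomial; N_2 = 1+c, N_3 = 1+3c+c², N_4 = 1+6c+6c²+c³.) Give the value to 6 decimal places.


E[X²] = σ⁴ (1 + c) (second MP moment). With σ² = 7 (so σ⁴ = 49) and c = 5/54 = 0.092593: E[X²] = 49 · (1 + 0.092593) = 49 · 1.092593.

So E[X^2] = 53.537037.


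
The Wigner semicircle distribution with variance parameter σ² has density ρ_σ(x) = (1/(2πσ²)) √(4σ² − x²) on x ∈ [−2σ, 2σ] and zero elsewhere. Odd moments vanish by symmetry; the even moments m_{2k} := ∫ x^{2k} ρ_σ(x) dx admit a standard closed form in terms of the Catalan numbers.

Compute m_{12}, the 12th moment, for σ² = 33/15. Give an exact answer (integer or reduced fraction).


By the scaled semicircle moment identity, m_{2k} = σ^{2k} · C_k with k = 6.
C_6 = (1/(k+1)) · C(2k, k) = (1/7) · C(12, 6) = (1/7) · 924 = 132.
σ^{2k} = (σ²)^k = (33/15)^6 = 1771561/15625.

Therefore m_{12} = σ^{12} · C_6 = (1771561/15625) · 132 = 233846052/15625.


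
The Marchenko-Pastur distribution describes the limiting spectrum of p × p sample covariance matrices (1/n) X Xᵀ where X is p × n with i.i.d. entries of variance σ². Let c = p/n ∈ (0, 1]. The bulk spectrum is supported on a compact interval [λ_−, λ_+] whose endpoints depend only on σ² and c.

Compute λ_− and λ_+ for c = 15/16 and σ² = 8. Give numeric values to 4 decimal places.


c = 15/16 = 0.937500; √c = 0.968246.
λ_− = σ² (1 − √c)² = 8 · (1 − 0.968246)² = 8 · (0.031754)² = 0.008067.
λ_+ = σ² (1 + √c)² = 8 · (1 + 0.968246)² = 8 · (1.968246)² = 30.991933.

Rounded to 4 decimal places: λ_− ≈ 0.0081, λ_+ ≈ 30.9919.


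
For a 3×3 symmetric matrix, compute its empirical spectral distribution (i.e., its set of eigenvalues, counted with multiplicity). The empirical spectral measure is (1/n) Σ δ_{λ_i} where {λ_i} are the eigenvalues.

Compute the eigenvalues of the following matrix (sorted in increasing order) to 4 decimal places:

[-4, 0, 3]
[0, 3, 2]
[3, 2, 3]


Since M is real symmetric, all three eigenvalues are real; they are the roots of det(λI − M) = λ³ − (tr M) λ² + s λ − det M, where s is the sum of the principal 2×2 minors.
tr M = -4 + 3 + 3 = 2.
s = ((-4)·3 − 0²) + ((-4)·3 − 3²) + (3·3 − 2²) = -12 + (-21) + 5 = -28.
det M (expand along row 1) = (-4)·5 − 0·(-6) + 3·(-9) = -47.
Characteristic polynomial: λ³ − 2λ² − 28λ + 47 = 0.
Substitute λ = y + (tr M)/3 = y + 0.666667 to remove the quadratic term: y³ + p·y + q = 0 with p = s − (tr M)²/3 = -29.333333 and q = −2(tr M)³/27 + (tr M)·s/3 − det M = 27.740741.
Three real roots ⇒ use the trigonometric (Viète) form: r = 2√(−p/3) = 6.253888, φ = arccos(3q/(p·r)) = arccos(-0.453657) = 2.041661 rad.
y_k = r·cos(φ/3 − 2πk/3) for k = 0, 1, 2 gives y = 4.860674, 0.977553, -5.838228.
λ_k = y_k + 0.666667 gives λ = 5.5273, 1.6442, -5.1716 (check: the sum is 2.0000 = tr M).

Eigenvalues sorted in increasing order: [-5.1716, 1.6442, 5.5273].


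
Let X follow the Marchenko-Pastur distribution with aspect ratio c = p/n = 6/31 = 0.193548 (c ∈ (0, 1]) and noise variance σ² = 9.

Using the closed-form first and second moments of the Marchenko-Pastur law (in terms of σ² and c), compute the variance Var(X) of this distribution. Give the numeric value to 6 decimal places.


Recall the MP moments m_1 = E[X] = σ² and m_2 = E[X²] = σ⁴ (1 + c).
m_1 = E[X] = σ² = 9, so m_1² = 81.
m_2 = E[X²] = σ⁴ (1 + c) = 81 · (1 + 0.193548) = 81 · 1.193548 = 96.677419.
(Note m_2 − m_1² simplifies to c · σ⁴ = 0.193548 · 81.)

Var(X) = m_2 − m_1² = 96.677419 − 81 = 15.677419.


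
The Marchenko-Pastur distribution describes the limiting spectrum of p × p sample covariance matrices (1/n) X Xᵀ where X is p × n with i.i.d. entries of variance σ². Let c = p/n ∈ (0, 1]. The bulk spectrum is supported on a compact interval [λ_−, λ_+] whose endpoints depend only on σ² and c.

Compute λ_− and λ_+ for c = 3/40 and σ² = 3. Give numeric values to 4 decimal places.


c = 3/40 = 0.075000; √c = 0.273861.
λ_− = σ² (1 − √c)² = 3 · (1 − 0.273861)² = 3 · (0.726139)² = 1.581832.
λ_+ = σ² (1 + √c)² = 3 · (1 + 0.273861)² = 3 · (1.273861)² = 4.868168.

Rounded to 4 decimal places: λ_− ≈ 1.5818, λ_+ ≈ 4.8682.


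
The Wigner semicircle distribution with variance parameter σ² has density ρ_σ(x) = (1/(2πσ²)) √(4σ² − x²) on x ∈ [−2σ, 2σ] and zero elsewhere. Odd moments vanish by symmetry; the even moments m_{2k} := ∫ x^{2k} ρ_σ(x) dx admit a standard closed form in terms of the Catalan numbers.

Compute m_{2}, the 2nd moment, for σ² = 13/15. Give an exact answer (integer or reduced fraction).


By the scaled semicircle moment identity, m_{2k} = σ^{2k} · C_k with k = 1.
C_1 = (1/(k+1)) · C(2k, k) = (1/2) · C(2, 1) = (1/2) · 2 = 1.
σ^{2k} = (σ²)^k = (13/15)^1 = 13/15.

Therefore m_{2} = σ^{2} · C_1 = (13/15) · 1 = 13/15.


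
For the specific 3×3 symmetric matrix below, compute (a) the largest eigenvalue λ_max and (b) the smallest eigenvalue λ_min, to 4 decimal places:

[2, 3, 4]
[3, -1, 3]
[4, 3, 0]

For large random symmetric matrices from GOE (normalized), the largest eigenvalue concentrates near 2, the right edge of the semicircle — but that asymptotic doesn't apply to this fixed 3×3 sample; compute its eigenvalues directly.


Since M is real symmetric, all three eigenvalues are real; they are the roots of det(λI − M) = λ³ − (tr M) λ² + s λ − det M, where s is the sum of the principal 2×2 minors.
tr M = 2 + (-1) + 0 = 1.
s = (2·(-1) − 3²) + (2·0 − 4²) + ((-1)·0 − 3²) = -11 + (-16) + (-9) = -36.
det M (expand along row 1) = 2·(-9) − 3·(-12) + 4·13 = 70.
Characteristic polynomial: λ³ − λ² − 36λ − 70 = 0.
Substitute λ = y + (tr M)/3 = y + 0.333333 to remove the quadratic term: y³ + p·y + q = 0 with p = s − (tr M)²/3 = -36.333333 and q = −2(tr M)³/27 + (tr M)·s/3 − det M = -82.074074.
Three real roots ⇒ use the trigonometric (Viète) form: r = 2√(−p/3) = 6.960204, φ = arccos(3q/(p·r)) = arccos(0.973644) = 0.230100 rad.
y_k = r·cos(φ/3 − 2πk/3) for k = 0, 1, 2 gives y = 6.939741, -3.007998, -3.931743.
λ_k = y_k + 0.333333 gives λ = 7.2731, -2.6747, -3.5984 (check: the sum is 1.0000 = tr M).

Hence λ_max = 7.2731 and λ_min = -3.5984.


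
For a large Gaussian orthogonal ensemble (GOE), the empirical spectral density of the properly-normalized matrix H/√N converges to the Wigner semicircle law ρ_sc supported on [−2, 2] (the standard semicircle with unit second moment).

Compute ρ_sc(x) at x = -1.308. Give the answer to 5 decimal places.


ρ_sc(x) = (1/(2π)) √(4 − x²). With x = -1.308:
  4 − x² = 4 − (-1.308)² = 4 − 1.710864 = 2.289136.
  √(4 − x²) = 1.512989.
  1/(2π) = 0.159155.
  ρ_sc(-1.308) = 0.159155 · 1.512989 = 0.240800.

Rounded to 5 decimal places: ρ_sc(-1.308) ≈ 0.24080.


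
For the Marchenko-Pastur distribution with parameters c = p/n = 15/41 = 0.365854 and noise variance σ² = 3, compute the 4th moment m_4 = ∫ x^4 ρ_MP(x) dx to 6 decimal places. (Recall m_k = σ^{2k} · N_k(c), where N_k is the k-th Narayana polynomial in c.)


E[X⁴] = σ⁸ (1 + 6c + 6c² + c³) (fourth MP moment). With σ² = 3 (so σ⁸ = 81) and c = 15/41 = 0.365854: E[X⁴] = 81 · (1 + 6·0.365854 + 6·(0.365854)² + (0.365854)³) = 81 · 4.047184.

So E[X^4] = 327.821941.
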